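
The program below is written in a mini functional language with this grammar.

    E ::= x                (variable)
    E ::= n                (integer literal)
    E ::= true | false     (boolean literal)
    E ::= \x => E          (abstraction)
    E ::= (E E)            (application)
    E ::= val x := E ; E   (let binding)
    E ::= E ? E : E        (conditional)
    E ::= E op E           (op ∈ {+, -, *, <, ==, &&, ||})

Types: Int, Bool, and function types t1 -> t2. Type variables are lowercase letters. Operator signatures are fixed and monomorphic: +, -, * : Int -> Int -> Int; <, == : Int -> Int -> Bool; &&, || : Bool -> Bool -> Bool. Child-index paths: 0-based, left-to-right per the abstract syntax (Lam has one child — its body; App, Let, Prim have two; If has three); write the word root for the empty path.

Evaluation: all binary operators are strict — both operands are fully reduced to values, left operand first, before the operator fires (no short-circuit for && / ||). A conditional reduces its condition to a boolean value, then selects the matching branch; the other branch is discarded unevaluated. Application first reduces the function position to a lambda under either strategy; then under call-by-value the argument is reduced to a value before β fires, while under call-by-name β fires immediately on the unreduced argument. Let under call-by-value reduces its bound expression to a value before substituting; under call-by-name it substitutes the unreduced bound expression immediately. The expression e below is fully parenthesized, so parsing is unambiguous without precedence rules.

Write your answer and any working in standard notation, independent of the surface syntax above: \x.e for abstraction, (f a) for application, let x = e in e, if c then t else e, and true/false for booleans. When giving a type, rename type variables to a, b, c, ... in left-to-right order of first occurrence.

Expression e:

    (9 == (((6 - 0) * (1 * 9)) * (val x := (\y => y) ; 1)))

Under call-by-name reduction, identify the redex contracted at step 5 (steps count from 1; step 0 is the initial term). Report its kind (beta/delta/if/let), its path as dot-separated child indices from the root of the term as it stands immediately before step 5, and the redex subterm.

Trace:
step 0: (9 == (((6 - 0) * (1 * 9)) * (let x = (\y.y) in 1)))
step 1: [delta@1.0.0] (9 == ((6 * (1 * 9)) * (let x = (\y.y) in 1)))
step 2: [delta@1.0.1] (9 == ((6 * 9) * (let x = (\y.y) in 1)))
step 3: [delta@1.0] (9 == (54 * (let x = (\y.y) in 1)))
step 4: [let@1.1] (9 == (54 * 1))
step 5: [delta@1] (9 == 54)

Answer: delta at 1 : (54 * 1)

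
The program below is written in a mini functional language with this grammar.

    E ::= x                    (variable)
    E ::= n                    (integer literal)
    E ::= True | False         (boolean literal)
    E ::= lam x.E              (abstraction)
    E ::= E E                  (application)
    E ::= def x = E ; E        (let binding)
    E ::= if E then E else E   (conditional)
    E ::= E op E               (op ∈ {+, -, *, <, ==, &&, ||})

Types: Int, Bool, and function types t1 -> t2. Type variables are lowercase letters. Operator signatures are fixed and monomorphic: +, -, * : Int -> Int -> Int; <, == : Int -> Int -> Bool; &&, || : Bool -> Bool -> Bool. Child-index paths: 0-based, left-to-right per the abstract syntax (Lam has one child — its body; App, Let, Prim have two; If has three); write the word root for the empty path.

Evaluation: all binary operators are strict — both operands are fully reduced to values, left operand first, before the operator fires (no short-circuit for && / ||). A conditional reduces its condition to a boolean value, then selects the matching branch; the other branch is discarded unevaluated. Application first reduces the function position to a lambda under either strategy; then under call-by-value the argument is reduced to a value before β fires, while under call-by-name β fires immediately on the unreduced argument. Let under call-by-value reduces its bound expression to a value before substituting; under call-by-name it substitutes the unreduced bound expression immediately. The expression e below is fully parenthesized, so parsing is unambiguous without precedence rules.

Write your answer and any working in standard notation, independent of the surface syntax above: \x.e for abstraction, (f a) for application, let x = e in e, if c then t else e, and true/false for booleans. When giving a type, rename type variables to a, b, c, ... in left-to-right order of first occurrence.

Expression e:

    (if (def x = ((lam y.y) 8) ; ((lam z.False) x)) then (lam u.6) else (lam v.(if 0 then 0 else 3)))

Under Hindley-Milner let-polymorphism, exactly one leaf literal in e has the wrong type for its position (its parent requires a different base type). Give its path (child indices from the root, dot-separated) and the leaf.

Working:
y : a
\y._ : a -> a
  unify a -> a ~ Int -> b
  unify a ~ Int
  unify Int ~ b
_ _ : Int
let x : Int
\z._ : c -> Bool
x : Int
  unify c -> Bool ~ Int -> d
  unify c ~ Int
  unify Bool ~ d
_ _ : Bool
  unify Bool ~ Bool
\u._ : e -> Int
  unify Int ~ Bool
  FAIL: mismatch Int ~ Bool

Answer: 2.0.0 : 0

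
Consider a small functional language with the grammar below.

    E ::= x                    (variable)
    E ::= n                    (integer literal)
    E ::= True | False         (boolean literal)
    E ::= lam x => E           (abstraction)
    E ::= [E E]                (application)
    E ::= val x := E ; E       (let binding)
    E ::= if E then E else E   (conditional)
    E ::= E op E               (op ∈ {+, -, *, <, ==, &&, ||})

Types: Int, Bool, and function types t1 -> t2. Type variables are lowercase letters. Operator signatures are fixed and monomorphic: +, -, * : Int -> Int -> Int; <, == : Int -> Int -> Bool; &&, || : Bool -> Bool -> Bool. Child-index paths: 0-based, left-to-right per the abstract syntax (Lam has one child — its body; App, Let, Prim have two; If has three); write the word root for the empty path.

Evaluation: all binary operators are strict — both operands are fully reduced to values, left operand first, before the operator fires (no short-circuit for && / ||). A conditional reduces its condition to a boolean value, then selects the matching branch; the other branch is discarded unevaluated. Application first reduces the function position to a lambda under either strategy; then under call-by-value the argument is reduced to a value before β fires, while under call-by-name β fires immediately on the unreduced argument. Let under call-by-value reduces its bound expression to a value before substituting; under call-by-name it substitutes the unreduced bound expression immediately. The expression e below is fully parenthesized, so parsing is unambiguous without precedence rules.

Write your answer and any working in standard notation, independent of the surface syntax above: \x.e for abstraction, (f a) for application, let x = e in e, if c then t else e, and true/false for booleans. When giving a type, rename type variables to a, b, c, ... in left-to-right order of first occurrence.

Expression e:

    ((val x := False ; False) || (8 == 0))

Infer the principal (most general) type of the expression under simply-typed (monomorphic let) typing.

Answer: Bool

Trace:
let x : Bool
  unify Bool ~ Bool
  unify Int ~ Int
  unify Int ~ Int
  unify Bool ~ Bool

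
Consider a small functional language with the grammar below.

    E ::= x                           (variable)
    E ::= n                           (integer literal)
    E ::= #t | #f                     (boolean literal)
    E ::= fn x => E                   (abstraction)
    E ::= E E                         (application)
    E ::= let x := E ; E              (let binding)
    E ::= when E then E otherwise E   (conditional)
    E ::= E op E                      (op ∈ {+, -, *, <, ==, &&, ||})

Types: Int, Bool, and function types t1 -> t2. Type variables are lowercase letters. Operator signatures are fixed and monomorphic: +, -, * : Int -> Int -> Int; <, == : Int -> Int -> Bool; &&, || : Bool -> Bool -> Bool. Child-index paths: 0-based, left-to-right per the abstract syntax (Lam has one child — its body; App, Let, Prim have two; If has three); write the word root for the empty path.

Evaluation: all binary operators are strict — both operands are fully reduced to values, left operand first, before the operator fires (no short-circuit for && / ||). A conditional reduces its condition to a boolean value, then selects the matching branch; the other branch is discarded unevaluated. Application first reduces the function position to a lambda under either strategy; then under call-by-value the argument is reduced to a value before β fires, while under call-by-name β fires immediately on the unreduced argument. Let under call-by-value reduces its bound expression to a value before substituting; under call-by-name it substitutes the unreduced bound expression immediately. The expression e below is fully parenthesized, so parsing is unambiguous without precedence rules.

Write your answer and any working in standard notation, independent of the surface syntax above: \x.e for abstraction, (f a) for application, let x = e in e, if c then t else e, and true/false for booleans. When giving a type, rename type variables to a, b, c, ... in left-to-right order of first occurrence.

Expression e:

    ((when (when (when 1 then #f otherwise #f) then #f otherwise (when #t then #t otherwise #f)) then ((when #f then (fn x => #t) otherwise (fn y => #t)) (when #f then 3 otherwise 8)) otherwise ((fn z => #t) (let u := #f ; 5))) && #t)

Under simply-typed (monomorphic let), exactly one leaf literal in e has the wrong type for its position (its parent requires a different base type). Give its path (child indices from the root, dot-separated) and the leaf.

Derivation:
  unify Int ~ Bool
  FAIL: mismatch Int ~ Bool

Answer: 0.0.0.0 : 1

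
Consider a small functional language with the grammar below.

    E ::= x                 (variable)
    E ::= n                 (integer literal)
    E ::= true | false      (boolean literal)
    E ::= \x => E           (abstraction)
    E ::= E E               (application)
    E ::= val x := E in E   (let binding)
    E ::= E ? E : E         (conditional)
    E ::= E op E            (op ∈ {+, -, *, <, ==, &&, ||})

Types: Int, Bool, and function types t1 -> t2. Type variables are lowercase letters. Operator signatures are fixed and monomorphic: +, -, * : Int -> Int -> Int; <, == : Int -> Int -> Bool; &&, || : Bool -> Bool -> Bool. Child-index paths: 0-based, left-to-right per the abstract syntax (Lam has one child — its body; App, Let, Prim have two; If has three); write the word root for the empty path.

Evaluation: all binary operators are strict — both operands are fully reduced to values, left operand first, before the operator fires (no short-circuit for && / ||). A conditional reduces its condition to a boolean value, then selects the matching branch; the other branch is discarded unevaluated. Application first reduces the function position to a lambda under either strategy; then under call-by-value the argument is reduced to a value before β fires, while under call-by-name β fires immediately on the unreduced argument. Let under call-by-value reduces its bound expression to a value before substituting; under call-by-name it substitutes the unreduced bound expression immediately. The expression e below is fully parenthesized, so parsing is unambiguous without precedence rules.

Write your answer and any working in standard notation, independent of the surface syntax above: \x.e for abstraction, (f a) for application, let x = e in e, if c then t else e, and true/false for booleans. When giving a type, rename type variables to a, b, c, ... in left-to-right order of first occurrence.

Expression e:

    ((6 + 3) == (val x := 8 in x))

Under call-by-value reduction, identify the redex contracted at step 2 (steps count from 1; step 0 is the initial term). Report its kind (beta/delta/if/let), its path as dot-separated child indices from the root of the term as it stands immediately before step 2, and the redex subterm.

Answer: let at 1 : (let x = 8 in x)

Derivation:
step 0: ((6 + 3) == (let x = 8 in x))
step 1: [delta@0] (9 == (let x = 8 in x))
step 2: [let@1] (9 == 8)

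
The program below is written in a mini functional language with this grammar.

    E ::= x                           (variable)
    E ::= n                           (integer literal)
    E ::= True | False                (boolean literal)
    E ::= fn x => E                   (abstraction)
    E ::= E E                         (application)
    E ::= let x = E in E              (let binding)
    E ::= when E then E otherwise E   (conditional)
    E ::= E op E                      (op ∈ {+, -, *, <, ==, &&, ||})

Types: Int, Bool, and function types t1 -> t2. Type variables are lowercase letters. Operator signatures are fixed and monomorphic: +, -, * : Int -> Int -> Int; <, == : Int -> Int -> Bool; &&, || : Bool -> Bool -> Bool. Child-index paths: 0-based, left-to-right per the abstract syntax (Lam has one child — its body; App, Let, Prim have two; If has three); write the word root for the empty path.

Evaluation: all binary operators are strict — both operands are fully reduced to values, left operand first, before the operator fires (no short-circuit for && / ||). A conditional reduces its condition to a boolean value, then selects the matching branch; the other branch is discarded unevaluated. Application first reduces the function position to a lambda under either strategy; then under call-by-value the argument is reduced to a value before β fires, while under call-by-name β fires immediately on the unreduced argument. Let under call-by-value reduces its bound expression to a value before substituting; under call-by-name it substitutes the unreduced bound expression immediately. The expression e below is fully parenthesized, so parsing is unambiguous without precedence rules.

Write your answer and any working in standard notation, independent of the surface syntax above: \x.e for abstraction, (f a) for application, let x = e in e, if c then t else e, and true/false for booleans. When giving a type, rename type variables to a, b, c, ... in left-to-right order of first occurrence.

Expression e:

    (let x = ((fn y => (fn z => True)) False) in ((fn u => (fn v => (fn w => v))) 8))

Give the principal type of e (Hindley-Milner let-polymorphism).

Answer: a -> b -> a

Working:
\z._ : b -> Bool
\y._ : a -> b -> Bool
  unify a -> b -> Bool ~ Bool -> c
  unify a ~ Bool
  unify b -> Bool ~ c
_ _ : b -> Bool
let x : forall. b -> Bool
v : e
\w._ : f -> e
\v._ : e -> f -> e
\u._ : d -> e -> f -> e
  unify d -> e -> f -> e ~ Int -> g
  unify d ~ Int
  unify e -> f -> e ~ g
_ _ : e -> f -> e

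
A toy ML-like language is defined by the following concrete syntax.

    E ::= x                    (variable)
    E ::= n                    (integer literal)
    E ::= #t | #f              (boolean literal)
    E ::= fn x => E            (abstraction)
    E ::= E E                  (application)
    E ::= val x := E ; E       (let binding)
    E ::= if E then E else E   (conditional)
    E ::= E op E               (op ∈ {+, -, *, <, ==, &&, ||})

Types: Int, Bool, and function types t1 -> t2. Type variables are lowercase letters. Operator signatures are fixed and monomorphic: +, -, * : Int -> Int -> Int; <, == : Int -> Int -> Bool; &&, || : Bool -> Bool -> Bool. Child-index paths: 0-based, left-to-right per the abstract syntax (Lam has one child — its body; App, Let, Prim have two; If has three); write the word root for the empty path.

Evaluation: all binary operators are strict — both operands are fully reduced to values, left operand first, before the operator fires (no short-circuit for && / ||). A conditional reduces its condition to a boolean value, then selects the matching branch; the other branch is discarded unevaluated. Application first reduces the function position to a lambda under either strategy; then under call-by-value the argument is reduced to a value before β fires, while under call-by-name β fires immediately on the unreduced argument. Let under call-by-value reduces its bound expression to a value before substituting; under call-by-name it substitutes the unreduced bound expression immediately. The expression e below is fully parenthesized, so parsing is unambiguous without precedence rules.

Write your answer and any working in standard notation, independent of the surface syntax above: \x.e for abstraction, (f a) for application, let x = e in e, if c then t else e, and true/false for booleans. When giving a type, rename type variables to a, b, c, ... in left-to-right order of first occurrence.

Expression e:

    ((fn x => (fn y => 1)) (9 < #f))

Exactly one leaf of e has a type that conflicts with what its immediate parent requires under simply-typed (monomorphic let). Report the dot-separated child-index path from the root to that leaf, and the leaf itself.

Working:
\y._ : b -> Int
\x._ : a -> b -> Int
  unify Int ~ Int
  unify Bool ~ Int
  FAIL: mismatch Bool ~ Int

Answer: 1.1 : false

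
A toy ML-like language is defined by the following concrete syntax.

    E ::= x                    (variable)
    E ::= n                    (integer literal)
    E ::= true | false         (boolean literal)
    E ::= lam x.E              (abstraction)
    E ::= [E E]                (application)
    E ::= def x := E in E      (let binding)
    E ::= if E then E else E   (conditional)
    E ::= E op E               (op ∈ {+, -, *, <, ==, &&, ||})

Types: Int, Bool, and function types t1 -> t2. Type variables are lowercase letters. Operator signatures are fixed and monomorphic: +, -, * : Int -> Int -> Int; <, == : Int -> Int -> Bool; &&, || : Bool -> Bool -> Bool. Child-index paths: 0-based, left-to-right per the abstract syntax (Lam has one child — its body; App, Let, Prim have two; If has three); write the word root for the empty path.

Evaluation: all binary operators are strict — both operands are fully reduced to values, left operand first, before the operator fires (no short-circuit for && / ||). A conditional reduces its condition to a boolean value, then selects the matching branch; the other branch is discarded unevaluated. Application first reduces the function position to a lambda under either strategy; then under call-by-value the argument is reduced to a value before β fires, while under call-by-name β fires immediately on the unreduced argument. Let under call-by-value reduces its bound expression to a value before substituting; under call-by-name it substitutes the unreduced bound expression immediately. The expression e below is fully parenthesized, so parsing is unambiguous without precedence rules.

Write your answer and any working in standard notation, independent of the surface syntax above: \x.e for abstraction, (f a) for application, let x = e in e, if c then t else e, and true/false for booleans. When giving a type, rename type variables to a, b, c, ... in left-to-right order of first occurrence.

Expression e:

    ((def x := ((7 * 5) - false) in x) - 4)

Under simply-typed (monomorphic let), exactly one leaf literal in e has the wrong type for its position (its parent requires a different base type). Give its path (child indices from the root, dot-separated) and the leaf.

Derivation:
  unify Int ~ Int
  unify Int ~ Int
  unify Int ~ Int
  unify Bool ~ Int
  FAIL: mismatch Bool ~ Int

Answer: 0.0.1 : false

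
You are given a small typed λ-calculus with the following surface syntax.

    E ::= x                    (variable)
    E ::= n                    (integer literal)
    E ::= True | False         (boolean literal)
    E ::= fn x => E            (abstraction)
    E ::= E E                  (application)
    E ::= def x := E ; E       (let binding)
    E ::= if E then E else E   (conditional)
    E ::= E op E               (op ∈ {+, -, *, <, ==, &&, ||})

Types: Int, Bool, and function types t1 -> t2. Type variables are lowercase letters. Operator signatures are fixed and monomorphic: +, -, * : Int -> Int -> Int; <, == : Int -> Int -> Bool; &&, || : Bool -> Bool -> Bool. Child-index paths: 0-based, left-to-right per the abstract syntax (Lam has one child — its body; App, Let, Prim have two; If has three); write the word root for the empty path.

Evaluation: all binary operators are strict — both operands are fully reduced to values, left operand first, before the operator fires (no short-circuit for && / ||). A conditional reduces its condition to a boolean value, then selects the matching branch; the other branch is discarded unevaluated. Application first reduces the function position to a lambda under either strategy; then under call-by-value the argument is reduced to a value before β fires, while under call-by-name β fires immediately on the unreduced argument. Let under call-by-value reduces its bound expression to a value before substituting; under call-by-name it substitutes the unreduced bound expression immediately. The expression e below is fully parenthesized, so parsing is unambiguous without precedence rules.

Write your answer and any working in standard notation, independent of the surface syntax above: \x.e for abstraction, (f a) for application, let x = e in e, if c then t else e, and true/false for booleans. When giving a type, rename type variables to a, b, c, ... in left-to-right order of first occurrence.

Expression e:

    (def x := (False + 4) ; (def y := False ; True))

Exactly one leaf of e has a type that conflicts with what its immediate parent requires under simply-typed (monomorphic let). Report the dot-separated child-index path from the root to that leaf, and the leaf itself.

Answer: 0.0 : false

Derivation:
  unify Bool ~ Int
  FAIL: mismatch Bool ~ Int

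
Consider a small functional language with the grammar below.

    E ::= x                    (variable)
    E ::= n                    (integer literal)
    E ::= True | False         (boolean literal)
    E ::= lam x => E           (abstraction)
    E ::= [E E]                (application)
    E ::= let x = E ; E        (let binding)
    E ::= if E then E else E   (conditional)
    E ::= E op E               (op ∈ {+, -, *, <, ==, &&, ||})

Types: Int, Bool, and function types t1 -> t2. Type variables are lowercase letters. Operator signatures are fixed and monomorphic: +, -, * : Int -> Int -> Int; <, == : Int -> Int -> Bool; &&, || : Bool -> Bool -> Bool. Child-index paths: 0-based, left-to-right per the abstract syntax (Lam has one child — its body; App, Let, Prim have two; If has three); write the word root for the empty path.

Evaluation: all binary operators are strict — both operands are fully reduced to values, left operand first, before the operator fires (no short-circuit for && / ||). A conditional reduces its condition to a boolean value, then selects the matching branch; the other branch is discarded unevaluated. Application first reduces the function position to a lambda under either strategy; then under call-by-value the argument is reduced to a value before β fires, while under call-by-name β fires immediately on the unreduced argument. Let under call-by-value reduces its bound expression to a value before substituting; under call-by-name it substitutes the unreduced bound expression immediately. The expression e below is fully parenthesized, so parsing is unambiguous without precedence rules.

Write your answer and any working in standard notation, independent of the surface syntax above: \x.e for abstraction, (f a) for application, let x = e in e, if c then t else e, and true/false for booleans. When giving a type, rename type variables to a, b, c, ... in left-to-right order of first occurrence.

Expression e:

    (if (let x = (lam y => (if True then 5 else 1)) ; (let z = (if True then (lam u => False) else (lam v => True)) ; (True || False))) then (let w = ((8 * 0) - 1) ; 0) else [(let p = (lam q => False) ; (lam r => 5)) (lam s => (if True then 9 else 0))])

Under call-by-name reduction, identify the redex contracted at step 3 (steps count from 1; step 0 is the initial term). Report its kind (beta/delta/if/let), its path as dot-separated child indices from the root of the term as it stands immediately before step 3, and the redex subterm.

Working:
step 0: (if (let x = (\y.(if true then 5 else 1)) in (let z = (if true then (\u.false) else (\v.true)) in (true || false))) then (let w = ((8 * 0) - 1) in 0) else ((let p = (\q.false) in (\r.5)) (\s.(if true then 9 else 0))))
step 1: [let@0] (if (let z = (if true then (\u.false) else (\v.true)) in (true || false)) then (let w = ((8 * 0) - 1) in 0) else ((let p = (\q.false) in (\r.5)) (\s.(if true then 9 else 0))))
step 2: [let@0] (if (true || false) then (let w = ((8 * 0) - 1) in 0) else ((let p = (\q.false) in (\r.5)) (\s.(if true then 9 else 0))))
step 3: [delta@0] (if true then (let w = ((8 * 0) - 1) in 0) else ((let p = (\q.false) in (\r.5)) (\s.(if true then 9 else 0))))

Answer: delta at 0 : (true || false)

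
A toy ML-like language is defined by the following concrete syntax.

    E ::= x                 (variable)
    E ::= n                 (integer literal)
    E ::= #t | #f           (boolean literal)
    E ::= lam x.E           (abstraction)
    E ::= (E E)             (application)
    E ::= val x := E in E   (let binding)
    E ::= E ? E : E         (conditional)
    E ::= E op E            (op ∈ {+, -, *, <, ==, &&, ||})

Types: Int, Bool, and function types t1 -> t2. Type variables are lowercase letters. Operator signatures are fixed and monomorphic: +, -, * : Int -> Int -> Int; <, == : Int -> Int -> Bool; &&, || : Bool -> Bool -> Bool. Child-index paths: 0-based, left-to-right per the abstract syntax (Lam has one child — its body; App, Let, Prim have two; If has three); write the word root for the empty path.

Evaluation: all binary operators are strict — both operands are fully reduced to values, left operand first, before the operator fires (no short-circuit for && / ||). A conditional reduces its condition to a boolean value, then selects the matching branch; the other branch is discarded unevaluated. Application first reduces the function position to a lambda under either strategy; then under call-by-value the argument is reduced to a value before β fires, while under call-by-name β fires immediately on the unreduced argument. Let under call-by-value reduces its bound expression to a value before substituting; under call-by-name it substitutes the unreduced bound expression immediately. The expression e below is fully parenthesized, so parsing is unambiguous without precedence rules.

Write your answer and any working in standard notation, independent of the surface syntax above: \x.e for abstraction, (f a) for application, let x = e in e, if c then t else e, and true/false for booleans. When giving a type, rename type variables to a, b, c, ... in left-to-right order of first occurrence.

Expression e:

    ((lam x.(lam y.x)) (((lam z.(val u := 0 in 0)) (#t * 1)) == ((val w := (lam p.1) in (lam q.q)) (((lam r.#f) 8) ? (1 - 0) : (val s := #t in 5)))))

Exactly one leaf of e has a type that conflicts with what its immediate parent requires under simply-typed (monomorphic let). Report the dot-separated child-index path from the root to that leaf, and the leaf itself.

Working:
x : a
\y._ : b -> a
\x._ : a -> b -> a
let u : Int
\z._ : c -> Int
  unify Bool ~ Int
  FAIL: mismatch Bool ~ Int

Answer: 1.0.1.0 : true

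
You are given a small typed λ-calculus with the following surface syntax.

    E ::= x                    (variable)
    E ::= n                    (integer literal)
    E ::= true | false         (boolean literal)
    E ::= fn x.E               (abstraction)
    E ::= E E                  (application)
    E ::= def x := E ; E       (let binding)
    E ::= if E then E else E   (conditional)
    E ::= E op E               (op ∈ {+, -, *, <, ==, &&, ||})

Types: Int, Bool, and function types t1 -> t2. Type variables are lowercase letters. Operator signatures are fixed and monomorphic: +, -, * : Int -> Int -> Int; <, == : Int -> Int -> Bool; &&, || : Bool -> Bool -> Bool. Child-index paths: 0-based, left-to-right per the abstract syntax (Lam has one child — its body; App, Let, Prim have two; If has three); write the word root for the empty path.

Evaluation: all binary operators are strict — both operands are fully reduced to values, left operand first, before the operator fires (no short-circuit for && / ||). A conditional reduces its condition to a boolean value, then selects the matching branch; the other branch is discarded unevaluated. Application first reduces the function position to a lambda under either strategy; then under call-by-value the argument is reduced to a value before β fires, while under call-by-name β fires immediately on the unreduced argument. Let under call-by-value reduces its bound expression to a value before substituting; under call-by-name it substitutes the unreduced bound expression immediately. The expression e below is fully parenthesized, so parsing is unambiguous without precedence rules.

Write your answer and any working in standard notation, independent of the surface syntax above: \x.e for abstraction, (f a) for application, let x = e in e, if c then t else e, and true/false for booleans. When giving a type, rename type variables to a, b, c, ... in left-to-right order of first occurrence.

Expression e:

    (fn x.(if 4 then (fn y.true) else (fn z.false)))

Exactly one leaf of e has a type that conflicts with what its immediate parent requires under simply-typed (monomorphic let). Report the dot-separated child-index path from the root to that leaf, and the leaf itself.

Answer: 0.0 : 4

Working:
  unify Int ~ Bool
  FAIL: mismatch Int ~ Bool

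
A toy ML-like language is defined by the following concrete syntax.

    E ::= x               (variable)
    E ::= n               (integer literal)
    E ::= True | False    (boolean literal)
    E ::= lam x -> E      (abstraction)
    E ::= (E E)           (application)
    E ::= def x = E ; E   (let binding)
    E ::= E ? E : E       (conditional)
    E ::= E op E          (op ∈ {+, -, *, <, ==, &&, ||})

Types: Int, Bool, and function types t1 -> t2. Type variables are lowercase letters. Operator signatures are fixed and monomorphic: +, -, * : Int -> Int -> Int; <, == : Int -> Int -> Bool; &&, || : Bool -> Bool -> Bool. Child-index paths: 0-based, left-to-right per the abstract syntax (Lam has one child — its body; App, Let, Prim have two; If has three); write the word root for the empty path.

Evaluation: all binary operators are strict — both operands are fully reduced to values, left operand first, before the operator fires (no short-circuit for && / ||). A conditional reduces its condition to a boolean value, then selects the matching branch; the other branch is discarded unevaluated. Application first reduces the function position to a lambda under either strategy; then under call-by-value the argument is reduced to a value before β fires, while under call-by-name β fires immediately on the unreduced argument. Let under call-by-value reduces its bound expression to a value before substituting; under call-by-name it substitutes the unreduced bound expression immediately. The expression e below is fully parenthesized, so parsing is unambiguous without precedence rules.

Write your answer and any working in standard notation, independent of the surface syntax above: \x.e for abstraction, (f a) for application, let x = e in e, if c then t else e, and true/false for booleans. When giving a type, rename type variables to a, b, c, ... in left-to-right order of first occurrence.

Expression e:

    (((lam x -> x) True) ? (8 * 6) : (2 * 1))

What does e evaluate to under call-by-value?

Answer: 48

Trace:
step 0: (if ((\x.x) true) then (8 * 6) else (2 * 1))
step 1: [beta@0] (if true then (8 * 6) else (2 * 1))
step 2: [if@root] (8 * 6)
step 3: [delta@root] 48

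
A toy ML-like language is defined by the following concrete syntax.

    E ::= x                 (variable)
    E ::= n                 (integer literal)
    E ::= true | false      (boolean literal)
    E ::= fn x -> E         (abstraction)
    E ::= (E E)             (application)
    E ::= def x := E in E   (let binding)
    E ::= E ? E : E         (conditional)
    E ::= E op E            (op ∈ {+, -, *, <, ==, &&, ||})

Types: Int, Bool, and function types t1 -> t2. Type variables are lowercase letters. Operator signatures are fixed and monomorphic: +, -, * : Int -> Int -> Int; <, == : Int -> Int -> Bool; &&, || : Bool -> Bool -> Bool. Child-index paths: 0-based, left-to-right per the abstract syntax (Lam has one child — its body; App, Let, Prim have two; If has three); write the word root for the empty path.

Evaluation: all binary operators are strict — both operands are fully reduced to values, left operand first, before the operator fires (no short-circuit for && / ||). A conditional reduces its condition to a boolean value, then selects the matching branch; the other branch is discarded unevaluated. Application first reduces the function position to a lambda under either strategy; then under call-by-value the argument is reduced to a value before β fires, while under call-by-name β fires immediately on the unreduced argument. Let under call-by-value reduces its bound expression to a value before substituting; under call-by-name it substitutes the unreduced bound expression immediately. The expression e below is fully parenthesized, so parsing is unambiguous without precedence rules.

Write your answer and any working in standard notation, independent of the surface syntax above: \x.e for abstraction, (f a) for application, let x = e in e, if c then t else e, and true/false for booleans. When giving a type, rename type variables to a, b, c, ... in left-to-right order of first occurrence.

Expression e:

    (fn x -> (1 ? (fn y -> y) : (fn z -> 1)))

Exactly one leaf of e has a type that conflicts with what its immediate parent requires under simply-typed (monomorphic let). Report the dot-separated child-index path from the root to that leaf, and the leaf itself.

Answer: 0.0 : 1

Derivation:
  unify Int ~ Bool
  FAIL: mismatch Int ~ Bool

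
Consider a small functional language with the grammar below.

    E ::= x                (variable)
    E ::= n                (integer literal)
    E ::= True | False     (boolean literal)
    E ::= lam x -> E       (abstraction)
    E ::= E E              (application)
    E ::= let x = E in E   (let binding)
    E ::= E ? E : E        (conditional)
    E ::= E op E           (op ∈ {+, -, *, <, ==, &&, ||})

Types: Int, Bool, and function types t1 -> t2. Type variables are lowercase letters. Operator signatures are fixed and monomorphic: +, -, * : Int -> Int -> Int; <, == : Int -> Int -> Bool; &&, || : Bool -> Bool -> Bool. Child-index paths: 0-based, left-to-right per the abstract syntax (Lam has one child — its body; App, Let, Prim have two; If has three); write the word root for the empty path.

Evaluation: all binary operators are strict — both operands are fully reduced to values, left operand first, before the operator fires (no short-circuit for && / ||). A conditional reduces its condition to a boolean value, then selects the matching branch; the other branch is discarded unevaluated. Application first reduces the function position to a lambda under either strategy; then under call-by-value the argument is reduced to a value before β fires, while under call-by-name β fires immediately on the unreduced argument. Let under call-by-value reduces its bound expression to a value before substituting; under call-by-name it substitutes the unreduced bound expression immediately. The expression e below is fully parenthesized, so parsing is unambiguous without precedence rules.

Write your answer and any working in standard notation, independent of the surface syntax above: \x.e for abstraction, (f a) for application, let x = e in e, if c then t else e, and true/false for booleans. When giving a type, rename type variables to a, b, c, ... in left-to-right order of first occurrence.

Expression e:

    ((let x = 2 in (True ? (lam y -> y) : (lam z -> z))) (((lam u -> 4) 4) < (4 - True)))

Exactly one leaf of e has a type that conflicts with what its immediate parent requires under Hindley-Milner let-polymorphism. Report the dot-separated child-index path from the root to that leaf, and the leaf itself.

Answer: 1.1.1 : true

Working:
let x : Int
  unify Bool ~ Bool
y : a
\y._ : a -> a
z : b
\z._ : b -> b
  unify a -> a ~ b -> b
  unify a ~ b
  unify b ~ b
\u._ : c -> Int
  unify c -> Int ~ Int -> d
  unify c ~ Int
  unify Int ~ d
_ _ : Int
  unify Int ~ Int
  unify Int ~ Int
  unify Bool ~ Int
  FAIL: mismatch Bool ~ Int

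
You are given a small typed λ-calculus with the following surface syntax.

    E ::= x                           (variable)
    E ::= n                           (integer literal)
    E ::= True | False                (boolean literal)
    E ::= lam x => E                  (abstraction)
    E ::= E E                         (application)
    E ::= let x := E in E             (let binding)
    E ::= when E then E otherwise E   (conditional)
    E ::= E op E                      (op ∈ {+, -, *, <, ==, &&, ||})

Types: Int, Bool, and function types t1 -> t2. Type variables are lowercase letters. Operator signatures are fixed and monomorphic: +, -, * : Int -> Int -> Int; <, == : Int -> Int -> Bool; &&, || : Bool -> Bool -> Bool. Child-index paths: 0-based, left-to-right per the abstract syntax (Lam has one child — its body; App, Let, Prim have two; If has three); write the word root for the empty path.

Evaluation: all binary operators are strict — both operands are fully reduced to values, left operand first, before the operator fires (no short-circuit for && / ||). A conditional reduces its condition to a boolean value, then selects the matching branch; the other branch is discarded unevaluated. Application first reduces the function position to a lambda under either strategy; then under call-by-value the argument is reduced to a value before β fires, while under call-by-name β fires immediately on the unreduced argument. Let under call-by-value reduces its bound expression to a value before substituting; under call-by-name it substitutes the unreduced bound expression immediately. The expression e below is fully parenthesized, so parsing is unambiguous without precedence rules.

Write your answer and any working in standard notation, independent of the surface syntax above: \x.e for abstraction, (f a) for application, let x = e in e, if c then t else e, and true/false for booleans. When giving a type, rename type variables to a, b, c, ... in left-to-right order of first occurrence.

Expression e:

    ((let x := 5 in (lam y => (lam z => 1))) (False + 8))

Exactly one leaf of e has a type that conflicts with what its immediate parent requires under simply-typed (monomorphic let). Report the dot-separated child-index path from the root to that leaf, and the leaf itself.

Answer: 1.0 : false

Working:
let x : Int
\z._ : b -> Int
\y._ : a -> b -> Int
  unify Bool ~ Int
  FAIL: mismatch Bool ~ Int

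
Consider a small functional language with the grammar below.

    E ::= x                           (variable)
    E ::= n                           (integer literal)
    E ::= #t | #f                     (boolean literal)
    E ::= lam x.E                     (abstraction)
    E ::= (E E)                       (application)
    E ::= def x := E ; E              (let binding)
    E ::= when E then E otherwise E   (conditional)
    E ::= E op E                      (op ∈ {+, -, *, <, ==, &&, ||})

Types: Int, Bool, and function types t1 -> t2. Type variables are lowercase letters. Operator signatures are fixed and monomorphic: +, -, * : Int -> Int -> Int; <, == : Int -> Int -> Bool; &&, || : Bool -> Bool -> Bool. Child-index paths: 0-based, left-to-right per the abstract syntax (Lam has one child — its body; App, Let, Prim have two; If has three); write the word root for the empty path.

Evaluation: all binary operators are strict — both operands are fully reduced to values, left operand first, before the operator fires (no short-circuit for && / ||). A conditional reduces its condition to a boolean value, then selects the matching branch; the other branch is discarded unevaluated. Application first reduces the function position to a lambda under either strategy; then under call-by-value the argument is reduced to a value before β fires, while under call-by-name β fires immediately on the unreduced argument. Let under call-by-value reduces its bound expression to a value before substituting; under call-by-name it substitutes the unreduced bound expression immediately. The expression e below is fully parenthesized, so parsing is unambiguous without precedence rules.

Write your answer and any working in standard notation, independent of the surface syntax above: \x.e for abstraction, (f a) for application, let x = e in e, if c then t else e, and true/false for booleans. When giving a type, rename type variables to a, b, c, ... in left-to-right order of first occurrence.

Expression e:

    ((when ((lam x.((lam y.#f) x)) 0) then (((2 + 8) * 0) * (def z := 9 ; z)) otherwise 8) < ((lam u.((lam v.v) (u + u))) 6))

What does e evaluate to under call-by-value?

Answer: true

Working:
step 0: ((if ((\x.((\y.false) x)) 0) then (((2 + 8) * 0) * (let z = 9 in z)) else 8) < ((\u.((\v.v) (u + u))) 6))
step 1: [beta@0.0] ((if ((\y.false) 0) then (((2 + 8) * 0) * (let z = 9 in z)) else 8) < ((\u.((\v.v) (u + u))) 6))
step 2: [beta@0.0] ((if false then (((2 + 8) * 0) * (let z = 9 in z)) else 8) < ((\u.((\v.v) (u + u))) 6))
step 3: [if@0] (8 < ((\u.((\v.v) (u + u))) 6))
step 4: [beta@1] (8 < ((\v.v) (6 + 6)))
step 5: [delta@1.1] (8 < ((\v.v) 12))
step 6: [beta@1] (8 < 12)
step 7: [delta@root] true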